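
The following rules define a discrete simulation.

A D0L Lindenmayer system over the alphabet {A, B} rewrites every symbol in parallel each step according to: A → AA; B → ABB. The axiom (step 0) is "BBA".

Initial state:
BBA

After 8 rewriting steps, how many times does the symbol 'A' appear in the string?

step 0: BBA
step 1: ABBABBAA
step 2: AAABBABBAAABBABBAAAA
step 3: AAAAAAABBABBAAABBABBAAAAAAABBABBAAABBABBAAAAAAAA
step 4: AAAAAAAAAAAAAAABBABBAAABBABBAAAAAAABBABBAAABBABBAAAAAAAAAAAAAAABBABBAAABBABBAAAAAAABBABBAAABBABBAAAAAAAAAAAAAAAA
step 5: AAAAAAAAAAAAAAAAAAAAAAAAAAAAAAABBABBAAABBABBAAAAAAABBABBAA…ABBABBAAAAAAABBABBAAABBABBAAAAAAAAAAAAAAAAAAAAAAAAAAAAAAAA  (len 256)
step 6: AAAAAAAAAAAAAAAAAAAAAAAAAAAAAAAAAAAAAAAAAAAAAAAAAAAAAAAAAA…AAAAAAAAAAAAAAAAAAAAAAAAAAAAAAAAAAAAAAAAAAAAAAAAAAAAAAAAAA  (len 576)
step 7: AAAAAAAAAAAAAAAAAAAAAAAAAAAAAAAAAAAAAAAAAAAAAAAAAAAAAAAAAA…AAAAAAAAAAAAAAAAAAAAAAAAAAAAAAAAAAAAAAAAAAAAAAAAAAAAAAAAAA  (len 1280)
step 8: AAAAAAAAAAAAAAAAAAAAAAAAAAAAAAAAAAAAAAAAAAAAAAAAAAAAAAAAAA…AAAAAAAAAAAAAAAAAAAAAAAAAAAAAAAAAAAAAAAAAAAAAAAAAAAAAAAAAA  (len 2816)

2304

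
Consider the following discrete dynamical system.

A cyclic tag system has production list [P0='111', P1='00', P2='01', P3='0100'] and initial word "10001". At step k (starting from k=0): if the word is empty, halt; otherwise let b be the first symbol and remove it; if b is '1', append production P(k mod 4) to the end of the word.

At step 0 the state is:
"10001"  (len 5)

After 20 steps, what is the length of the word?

15

t=0: "10001"  (len 5)
t=1: "0001111"  (len 7)
t=2: "001111"  (len 6)
t=3: "01111"  (len 5)
t=4: "1111"  (len 4)
t=5: "111111"  (len 6)
t=6: "1111100"  (len 7)
t=7: "11110001"  (len 8)
t=8: "11100010100"  (len 11)
t=9: "1100010100111"  (len 13)
t=10: "10001010011100"  (len 14)
t=11: "000101001110001"  (len 15)
t=12: "00101001110001"  (len 14)
t=13: "0101001110001"  (len 13)
t=14: "101001110001"  (len 12)
t=15: "0100111000101"  (len 13)
t=16: "100111000101"  (len 12)
t=17: "00111000101111"  (len 14)
t=18: "0111000101111"  (len 13)
t=19: "111000101111"  (len 12)
t=20: "110001011110100"  (len 15)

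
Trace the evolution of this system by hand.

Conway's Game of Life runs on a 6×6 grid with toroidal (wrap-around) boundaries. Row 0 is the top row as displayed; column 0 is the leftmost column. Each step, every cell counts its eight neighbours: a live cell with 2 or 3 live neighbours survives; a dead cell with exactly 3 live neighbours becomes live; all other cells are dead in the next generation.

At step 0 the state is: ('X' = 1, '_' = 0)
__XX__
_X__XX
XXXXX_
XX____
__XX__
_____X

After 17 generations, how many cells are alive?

k=0  __XX__
_X__XX
XXXXX_
XX____
__XX__
_____X
k=1  X_XX_X
_____X
___XX_
X___XX
XXX___
____X_
k=2  X__X_X
X_X__X
X__X__
X_X_X_
XX_XX_
____X_
k=3  XX_X__
__XX__
X_XXX_
X_X_X_
XXX_X_
_XX___
k=4  X__X__
X____X
____X_
X___X_
X_____
_____X
k=5  X___X_
X___XX
X___X_
______
X_____
X____X
k=6  _X__X_
XX_XX_
X___X_
_____X
X____X
XX____
k=7  ___XX_
XXXXX_
XX_XX_
____X_
_X___X
_X____
k=8  X___XX
X_____
X_____
_XXXX_
X_____
X_X_X_
k=9  X__XX_
XX____
X_XX_X
XXXX_X
X___X_
X__XX_
k=10  X_XXX_
______
___X__
______
______
XX____
k=11  X_XX_X
__X_X_
______
______
______
XXXX_X
k=12  ______
_XX_XX
______
______
XXX___
___X_X
k=13  X_XX_X
______
______
_X____
XXX___
XXX___
k=14  X_XX_X
______
______
XXX___
______
______
k=15  ______
______
_X____
_X____
_X____
______
k=16  ______
______
______
XXX___
______
______
k=17  ______
______
_X____
_X____
_X____
______

3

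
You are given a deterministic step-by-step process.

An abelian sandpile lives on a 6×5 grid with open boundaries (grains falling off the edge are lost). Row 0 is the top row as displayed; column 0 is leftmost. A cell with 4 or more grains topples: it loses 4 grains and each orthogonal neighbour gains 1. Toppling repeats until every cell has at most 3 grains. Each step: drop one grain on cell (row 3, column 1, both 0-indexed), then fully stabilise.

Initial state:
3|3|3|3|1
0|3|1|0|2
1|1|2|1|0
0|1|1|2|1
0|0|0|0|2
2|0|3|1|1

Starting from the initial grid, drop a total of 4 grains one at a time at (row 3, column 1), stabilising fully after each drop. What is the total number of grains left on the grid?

t=0: 3|3|3|3|1
0|3|1|0|2
1|1|2|1|0
0|1|1|2|1
0|0|0|0|2
2|0|3|1|1
t=1: 3|3|3|3|1
0|3|1|0|2
1|1|2|1|0
0|2|1|2|1
0|0|0|0|2
2|0|3|1|1
t=2: 3|3|3|3|1
0|3|1|0|2
1|1|2|1|0
0|3|1|2|1
0|0|0|0|2
2|0|3|1|1
t=3: 3|3|3|3|1
0|3|1|0|2
1|2|2|1|0
1|0|2|2|1
0|1|0|0|2
2|0|3|1|1
t=4: 3|3|3|3|1
0|3|1|0|2
1|2|2|1|0
1|1|2|2|1
0|1|0|0|2
2|0|3|1|1

42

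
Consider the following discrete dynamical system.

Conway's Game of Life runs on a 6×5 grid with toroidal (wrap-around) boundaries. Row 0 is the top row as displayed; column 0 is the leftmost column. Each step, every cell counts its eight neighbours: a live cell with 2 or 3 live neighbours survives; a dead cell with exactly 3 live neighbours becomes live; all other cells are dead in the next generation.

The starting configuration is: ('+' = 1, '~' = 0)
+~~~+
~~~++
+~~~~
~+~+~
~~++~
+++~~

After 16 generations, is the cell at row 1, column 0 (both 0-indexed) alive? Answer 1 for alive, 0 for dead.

1

0) +~~~+
~~~++
+~~~~
~+~+~
~~++~
+++~~
1) ~~+~~
~~~+~
+~++~
~+~++
+~~++
+~+~~
2) ~+++~
~+~++
++~~~
~+~~~
~~~~~
+~+~~
3) ~~~~~
~~~++
~+~~+
++~~~
~+~~~
~~++~
4) ~~+~+
+~~++
~++++
~++~~
++~~~
~~+~~
5) +++~+
~~~~~
~~~~~
~~~~+
+~~~~
+~++~
6) +~+~+
++~~~
~~~~~
~~~~~
++~+~
~~++~
7) +~+~+
++~~+
~~~~~
~~~~~
~+~++
~~~~~
8) ~~~++
~+~++
+~~~~
~~~~~
~~~~~
~++~~
9) ~+~~+
~~++~
+~~~+
~~~~~
~~~~~
~~++~
10) ~+~~+
~+++~
~~~++
~~~~~
~~~~~
~~++~
11) ++~~+
~+~~~
~~~++
~~~~~
~~~~~
~~++~
12) ++~++
~+++~
~~~~~
~~~~~
~~~~~
+++++
13) ~~~~~
~+~+~
~~+~~
~~~~~
+++++
~~~~~
14) ~~~~~
~~+~~
~~+~~
+~~~+
+++++
+++++
15) +~~~+
~~~~~
~+~+~
~~~~~
~~~~~
~~~~~
16) ~~~~~
+~~~+
~~~~~
~~~~~
~~~~~
~~~~~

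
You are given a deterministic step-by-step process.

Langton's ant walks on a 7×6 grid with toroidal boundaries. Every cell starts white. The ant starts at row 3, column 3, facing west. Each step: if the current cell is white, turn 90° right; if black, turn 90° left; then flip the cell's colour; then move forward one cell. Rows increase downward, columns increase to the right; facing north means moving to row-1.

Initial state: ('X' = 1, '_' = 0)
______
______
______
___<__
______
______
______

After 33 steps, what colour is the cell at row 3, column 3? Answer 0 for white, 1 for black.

0

0) ______
______
______
___<__
______
______
______
1) ______
______
___^__
___X__
______
______
______
2) ______
______
___X>_
___X__
______
______
______
3) ______
______
___XX_
___Xv_
______
______
______
4) ______
______
___XX_
___<X_
______
______
______
5) ______
______
___XX_
____X_
___v__
______
______
6) ______
______
___XX_
____X_
__<X__
______
______
7) ______
______
___XX_
__^_X_
__XX__
______
______
8) ______
______
___XX_
__X>X_
__XX__
______
______
9) ______
______
___XX_
__XXX_
__Xv__
______
______
10) ______
______
___XX_
__XXX_
__X_>_
______
______
11) ______
______
___XX_
__XXX_
__X_X_
____v_
______
12) ______
______
___XX_
__XXX_
__X_X_
___<X_
______
13) ______
______
___XX_
__XXX_
__X^X_
___XX_
______
14) ______
______
___XX_
__XXX_
__XX>_
___XX_
______
15) ______
______
___XX_
__XX^_
__XX__
___XX_
______
16) ______
______
___XX_
__X<__
__XX__
___XX_
______
17) ______
______
___XX_
__X___
__Xv__
___XX_
______
18) ______
______
___XX_
__X___
__X_>_
___XX_
______
19) ______
______
___XX_
__X___
__X_X_
___Xv_
______
20) ______
______
___XX_
__X___
__X_X_
___X_>
______
21) ______
______
___XX_
__X___
__X_X_
___X_X
_____v
22) ______
______
___XX_
__X___
__X_X_
___X_X
____<X
23) ______
______
___XX_
__X___
__X_X_
___X^X
____XX
24) ______
______
___XX_
__X___
__X_X_
___XX>
____XX
25) ______
______
___XX_
__X___
__X_X^
___XX_
____XX
26) ______
______
___XX_
__X___
>_X_XX
___XX_
____XX
27) ______
______
___XX_
__X___
X_X_XX
v__XX_
____XX
28) ______
______
___XX_
__X___
X_X_XX
X__XX<
____XX
29) ______
______
___XX_
__X___
X_X_X^
X__XXX
____XX
30) ______
______
___XX_
__X___
X_X_<_
X__XXX
____XX
31) ______
______
___XX_
__X___
X_X___
X__XvX
____XX
32) ______
______
___XX_
__X___
X_X___
X__X_>
____XX
33) ______
______
___XX_
__X___
X_X__^
X__X__
____XX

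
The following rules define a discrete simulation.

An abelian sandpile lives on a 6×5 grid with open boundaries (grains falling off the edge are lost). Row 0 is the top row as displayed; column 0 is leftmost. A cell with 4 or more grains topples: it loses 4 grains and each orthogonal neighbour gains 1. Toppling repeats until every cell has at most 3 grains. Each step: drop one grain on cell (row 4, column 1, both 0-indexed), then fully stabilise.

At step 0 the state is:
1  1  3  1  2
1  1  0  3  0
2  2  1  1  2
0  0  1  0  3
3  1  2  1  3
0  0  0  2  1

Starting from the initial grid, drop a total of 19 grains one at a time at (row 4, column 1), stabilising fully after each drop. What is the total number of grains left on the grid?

k=0  1  1  3  1  2
1  1  0  3  0
2  2  1  1  2
0  0  1  0  3
3  1  2  1  3
0  0  0  2  1
k=1  1  1  3  1  2
1  1  0  3  0
2  2  1  1  2
0  0  1  0  3
3  2  2  1  3
0  0  0  2  1
k=2  1  1  3  1  2
1  1  0  3  0
2  2  1  1  2
0  0  1  0  3
3  3  2  1  3
0  0  0  2  1
k=3  1  1  3  1  2
1  1  0  3  0
2  2  1  1  2
1  1  1  0  3
0  1  3  1  3
1  1  0  2  1
k=4  1  1  3  1  2
1  1  0  3  0
2  2  1  1  2
1  1  1  0  3
0  2  3  1  3
1  1  0  2  1
k=5  1  1  3  1  2
1  1  0  3  0
2  2  1  1  2
1  1  1  0  3
0  3  3  1  3
1  1  0  2  1
k=6  1  1  3  1  2
1  1  0  3  0
2  2  1  1  2
1  2  2  0  3
1  1  0  2  3
1  2  1  2  1
k=7  1  1  3  1  2
1  1  0  3  0
2  2  1  1  2
1  2  2  0  3
1  2  0  2  3
1  2  1  2  1
k=8  1  1  3  1  2
1  1  0  3  0
2  2  1  1  2
1  2  2  0  3
1  3  0  2  3
1  2  1  2  1
k=9  1  1  3  1  2
1  1  0  3  0
2  2  1  1  2
1  3  2  0  3
2  0  1  2  3
1  3  1  2  1
k=10  1  1  3  1  2
1  1  0  3  0
2  2  1  1  2
1  3  2  0  3
2  1  1  2  3
1  3  1  2  1
k=11  1  1  3  1  2
1  1  0  3  0
2  2  1  1  2
1  3  2  0  3
2  2  1  2  3
1  3  1  2  1
k=12  1  1  3  1  2
1  1  0  3  0
2  2  1  1  2
1  3  2  0  3
2  3  1  2  3
1  3  1  2  1
k=13  1  1  3  1  2
1  1  0  3  0
2  3  1  1  2
2  0  3  0  3
3  2  2  2  3
2  0  2  2  1
k=14  1  1  3  1  2
1  1  0  3  0
2  3  1  1  2
2  0  3  0  3
3  3  2  2  3
2  0  2  2  1
k=15  1  1  3  1  2
1  1  0  3  0
2  3  1  1  2
3  1  3  0  3
0  1  3  2  3
3  1  2  2  1
k=16  1  1  3  1  2
1  1  0  3  0
2  3  1  1  2
3  1  3  0  3
0  2  3  2  3
3  1  2  2  1
k=17  1  1  3  1  2
1  1  0  3  0
2  3  1  1  2
3  1  3  0  3
0  3  3  2  3
3  1  2  2  1
k=18  1  1  3  1  2
1  1  0  3  0
2  3  2  1  2
3  3  0  1  3
1  1  1  3  3
3  2  3  2  1
k=19  1  1  3  1  2
1  1  0  3  0
2  3  2  1  2
3  3  0  1  3
1  2  1  3  3
3  2  3  2  1

54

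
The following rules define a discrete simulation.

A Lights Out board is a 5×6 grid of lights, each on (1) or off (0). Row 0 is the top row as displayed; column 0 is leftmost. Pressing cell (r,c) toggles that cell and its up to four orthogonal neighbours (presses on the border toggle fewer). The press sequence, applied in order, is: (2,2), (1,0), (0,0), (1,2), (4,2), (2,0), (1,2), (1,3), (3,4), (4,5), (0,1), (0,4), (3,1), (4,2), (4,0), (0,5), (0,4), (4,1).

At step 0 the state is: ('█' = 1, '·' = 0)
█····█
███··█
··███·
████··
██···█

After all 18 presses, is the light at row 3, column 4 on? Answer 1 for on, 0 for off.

1

0) █····█
███··█
··███·
████··
██···█
1) █····█
██···█
·█··█·
██·█··
██···█
2) ·····█
·····█
██··█·
██·█··
██···█
3) ██···█
█····█
██··█·
██·█··
██···█
4) ███··█
████·█
███·█·
██·█··
██···█
5) ███··█
████·█
███·█·
████··
█·██·█
6) ███··█
·███·█
··█·█·
·███··
█·██·█
7) ██···█
·····█
····█·
·███··
█·██·█
8) ██·█·█
··████
···██·
·███··
█·██·█
9) ██·█·█
··████
···█··
·██·██
█·████
10) ██·█·█
··████
···█··
·██·█·
█·██··
11) ··██·█
·█████
···█··
·██·█·
█·██··
12) ··█·█·
·███·█
···█··
·██·█·
█·██··
13) ··█·█·
·███·█
·█·█··
█···█·
████··
14) ··█·█·
·███·█
·█·█··
█·█·█·
█·····
15) ··█·█·
·███·█
·█·█··
··█·█·
·█····
16) ··█··█
·███··
·█·█··
··█·█·
·█····
17) ··███·
·████·
·█·█··
··█·█·
·█····
18) ··███·
·████·
·█·█··
·██·█·
█·█···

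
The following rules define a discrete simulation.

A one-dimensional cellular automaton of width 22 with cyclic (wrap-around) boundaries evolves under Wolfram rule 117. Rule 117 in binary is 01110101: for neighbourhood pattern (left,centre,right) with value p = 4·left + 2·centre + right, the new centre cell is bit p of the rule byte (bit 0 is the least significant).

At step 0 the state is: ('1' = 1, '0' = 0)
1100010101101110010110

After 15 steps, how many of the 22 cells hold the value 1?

12

0) 1100010101101110010110
1) 0111011110110011011011
2) 1001100011011001101101
3) 1100111001101100110110
4) 0110001100110110011011
5) 1011100110011011001101
6) 1100110011001101100110
7) 0110011001100110110011
8) 1011001100110011011001
9) 1101100110011001101100
10) 0110110011001100110110
11) 0011011001100110011011
12) 1001101100110011001101
13) 1100110110011001100110
14) 0110011011001100110011
15) 1011001101100110011001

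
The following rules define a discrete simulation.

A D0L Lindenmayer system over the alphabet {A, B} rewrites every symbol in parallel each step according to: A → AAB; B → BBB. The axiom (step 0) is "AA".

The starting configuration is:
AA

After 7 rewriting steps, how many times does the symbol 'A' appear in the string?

0) AA
1) AABAAB
2) AABAABBBBAABAABBBB
3) AABAABBBBAABAABBBBBBBBBBBBBAABAABBBBAABAABBBBBBBBBBBBB
4) AABAABBBBAABAABBBBBBBBBBBBBAABAABBBBAABAABBBBBBBBBBBBBBBBB…BBBBAABAABBBBAABAABBBBBBBBBBBBBBBBBBBBBBBBBBBBBBBBBBBBBBBB  (len 162)
5) AABAABBBBAABAABBBBBBBBBBBBBAABAABBBBAABAABBBBBBBBBBBBBBBBB…BBBBBBBBBBBBBBBBBBBBBBBBBBBBBBBBBBBBBBBBBBBBBBBBBBBBBBBBBB  (len 486)
6) AABAABBBBAABAABBBBBBBBBBBBBAABAABBBBAABAABBBBBBBBBBBBBBBBB…BBBBBBBBBBBBBBBBBBBBBBBBBBBBBBBBBBBBBBBBBBBBBBBBBBBBBBBBBB  (len 1458)
7) AABAABBBBAABAABBBBBBBBBBBBBAABAABBBBAABAABBBBBBBBBBBBBBBBB…BBBBBBBBBBBBBBBBBBBBBBBBBBBBBBBBBBBBBBBBBBBBBBBBBBBBBBBBBB  (len 4374)

256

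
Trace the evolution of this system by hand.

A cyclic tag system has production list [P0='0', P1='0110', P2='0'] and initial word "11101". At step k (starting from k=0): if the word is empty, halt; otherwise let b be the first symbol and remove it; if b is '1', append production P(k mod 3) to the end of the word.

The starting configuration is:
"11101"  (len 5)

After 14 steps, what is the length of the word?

11

k=0  "11101"  (len 5)
k=1  "11010"  (len 5)
k=2  "10100110"  (len 8)
k=3  "01001100"  (len 8)
k=4  "1001100"  (len 7)
k=5  "0011000110"  (len 10)
k=6  "011000110"  (len 9)
k=7  "11000110"  (len 8)
k=8  "10001100110"  (len 11)
k=9  "00011001100"  (len 11)
k=10  "0011001100"  (len 10)
k=11  "011001100"  (len 9)
k=12  "11001100"  (len 8)
k=13  "10011000"  (len 8)
k=14  "00110000110"  (len 11)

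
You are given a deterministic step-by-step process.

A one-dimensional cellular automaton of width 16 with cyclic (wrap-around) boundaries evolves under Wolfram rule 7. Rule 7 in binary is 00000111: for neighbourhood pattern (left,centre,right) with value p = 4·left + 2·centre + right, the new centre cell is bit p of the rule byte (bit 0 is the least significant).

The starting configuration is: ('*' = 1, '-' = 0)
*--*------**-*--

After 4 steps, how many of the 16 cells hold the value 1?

0) *--*------**-*--
1) *-**-*****---*-*
2) -----------***--
3) ***********----*
4) ------------***-

3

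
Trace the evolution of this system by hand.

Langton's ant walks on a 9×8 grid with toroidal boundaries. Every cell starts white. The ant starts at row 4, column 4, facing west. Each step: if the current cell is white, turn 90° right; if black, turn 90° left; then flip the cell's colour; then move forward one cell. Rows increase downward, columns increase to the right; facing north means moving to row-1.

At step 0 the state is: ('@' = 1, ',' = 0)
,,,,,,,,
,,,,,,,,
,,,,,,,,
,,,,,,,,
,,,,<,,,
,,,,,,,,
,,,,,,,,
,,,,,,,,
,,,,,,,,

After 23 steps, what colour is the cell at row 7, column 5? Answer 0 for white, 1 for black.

k=0  ,,,,,,,,
,,,,,,,,
,,,,,,,,
,,,,,,,,
,,,,<,,,
,,,,,,,,
,,,,,,,,
,,,,,,,,
,,,,,,,,
k=1  ,,,,,,,,
,,,,,,,,
,,,,,,,,
,,,,^,,,
,,,,@,,,
,,,,,,,,
,,,,,,,,
,,,,,,,,
,,,,,,,,
k=2  ,,,,,,,,
,,,,,,,,
,,,,,,,,
,,,,@>,,
,,,,@,,,
,,,,,,,,
,,,,,,,,
,,,,,,,,
,,,,,,,,
k=3  ,,,,,,,,
,,,,,,,,
,,,,,,,,
,,,,@@,,
,,,,@v,,
,,,,,,,,
,,,,,,,,
,,,,,,,,
,,,,,,,,
k=4  ,,,,,,,,
,,,,,,,,
,,,,,,,,
,,,,@@,,
,,,,<@,,
,,,,,,,,
,,,,,,,,
,,,,,,,,
,,,,,,,,
k=5  ,,,,,,,,
,,,,,,,,
,,,,,,,,
,,,,@@,,
,,,,,@,,
,,,,v,,,
,,,,,,,,
,,,,,,,,
,,,,,,,,
k=6  ,,,,,,,,
,,,,,,,,
,,,,,,,,
,,,,@@,,
,,,,,@,,
,,,<@,,,
,,,,,,,,
,,,,,,,,
,,,,,,,,
k=7  ,,,,,,,,
,,,,,,,,
,,,,,,,,
,,,,@@,,
,,,^,@,,
,,,@@,,,
,,,,,,,,
,,,,,,,,
,,,,,,,,
k=8  ,,,,,,,,
,,,,,,,,
,,,,,,,,
,,,,@@,,
,,,@>@,,
,,,@@,,,
,,,,,,,,
,,,,,,,,
,,,,,,,,
k=9  ,,,,,,,,
,,,,,,,,
,,,,,,,,
,,,,@@,,
,,,@@@,,
,,,@v,,,
,,,,,,,,
,,,,,,,,
,,,,,,,,
k=10  ,,,,,,,,
,,,,,,,,
,,,,,,,,
,,,,@@,,
,,,@@@,,
,,,@,>,,
,,,,,,,,
,,,,,,,,
,,,,,,,,
k=11  ,,,,,,,,
,,,,,,,,
,,,,,,,,
,,,,@@,,
,,,@@@,,
,,,@,@,,
,,,,,v,,
,,,,,,,,
,,,,,,,,
k=12  ,,,,,,,,
,,,,,,,,
,,,,,,,,
,,,,@@,,
,,,@@@,,
,,,@,@,,
,,,,<@,,
,,,,,,,,
,,,,,,,,
k=13  ,,,,,,,,
,,,,,,,,
,,,,,,,,
,,,,@@,,
,,,@@@,,
,,,@^@,,
,,,,@@,,
,,,,,,,,
,,,,,,,,
k=14  ,,,,,,,,
,,,,,,,,
,,,,,,,,
,,,,@@,,
,,,@@@,,
,,,@@>,,
,,,,@@,,
,,,,,,,,
,,,,,,,,
k=15  ,,,,,,,,
,,,,,,,,
,,,,,,,,
,,,,@@,,
,,,@@^,,
,,,@@,,,
,,,,@@,,
,,,,,,,,
,,,,,,,,
k=16  ,,,,,,,,
,,,,,,,,
,,,,,,,,
,,,,@@,,
,,,@<,,,
,,,@@,,,
,,,,@@,,
,,,,,,,,
,,,,,,,,
k=17  ,,,,,,,,
,,,,,,,,
,,,,,,,,
,,,,@@,,
,,,@,,,,
,,,@v,,,
,,,,@@,,
,,,,,,,,
,,,,,,,,
k=18  ,,,,,,,,
,,,,,,,,
,,,,,,,,
,,,,@@,,
,,,@,,,,
,,,@,>,,
,,,,@@,,
,,,,,,,,
,,,,,,,,
k=19  ,,,,,,,,
,,,,,,,,
,,,,,,,,
,,,,@@,,
,,,@,,,,
,,,@,@,,
,,,,@v,,
,,,,,,,,
,,,,,,,,
k=20  ,,,,,,,,
,,,,,,,,
,,,,,,,,
,,,,@@,,
,,,@,,,,
,,,@,@,,
,,,,@,>,
,,,,,,,,
,,,,,,,,
k=21  ,,,,,,,,
,,,,,,,,
,,,,,,,,
,,,,@@,,
,,,@,,,,
,,,@,@,,
,,,,@,@,
,,,,,,v,
,,,,,,,,
k=22  ,,,,,,,,
,,,,,,,,
,,,,,,,,
,,,,@@,,
,,,@,,,,
,,,@,@,,
,,,,@,@,
,,,,,<@,
,,,,,,,,
k=23  ,,,,,,,,
,,,,,,,,
,,,,,,,,
,,,,@@,,
,,,@,,,,
,,,@,@,,
,,,,@^@,
,,,,,@@,
,,,,,,,,

1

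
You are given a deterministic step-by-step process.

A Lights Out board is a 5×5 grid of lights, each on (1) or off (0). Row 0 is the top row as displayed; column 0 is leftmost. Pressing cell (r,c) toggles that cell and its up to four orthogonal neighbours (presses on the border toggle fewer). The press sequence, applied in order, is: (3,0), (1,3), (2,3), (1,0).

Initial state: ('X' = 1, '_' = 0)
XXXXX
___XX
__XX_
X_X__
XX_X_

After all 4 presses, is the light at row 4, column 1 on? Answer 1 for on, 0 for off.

0) XXXXX
___XX
__XX_
X_X__
XX_X_
1) XXXXX
___XX
X_XX_
_XX__
_X_X_
2) XXX_X
__X__
X_X__
_XX__
_X_X_
3) XXX_X
__XX_
X__XX
_XXX_
_X_X_
4) _XX_X
XXXX_
___XX
_XXX_
_X_X_

1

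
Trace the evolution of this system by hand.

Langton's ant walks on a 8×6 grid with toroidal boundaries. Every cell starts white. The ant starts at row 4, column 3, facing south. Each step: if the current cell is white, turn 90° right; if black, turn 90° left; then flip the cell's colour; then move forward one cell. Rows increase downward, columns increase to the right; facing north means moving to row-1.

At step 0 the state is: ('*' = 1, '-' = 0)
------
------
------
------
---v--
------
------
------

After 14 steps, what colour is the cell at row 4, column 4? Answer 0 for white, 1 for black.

1

[0] ------
------
------
------
---v--
------
------
------
[1] ------
------
------
------
--<*--
------
------
------
[2] ------
------
------
--^---
--**--
------
------
------
[3] ------
------
------
--*>--
--**--
------
------
------
[4] ------
------
------
--**--
--*v--
------
------
------
[5] ------
------
------
--**--
--*->-
------
------
------
[6] ------
------
------
--**--
--*-*-
----v-
------
------
[7] ------
------
------
--**--
--*-*-
---<*-
------
------
[8] ------
------
------
--**--
--*^*-
---**-
------
------
[9] ------
------
------
--**--
--**>-
---**-
------
------
[10] ------
------
------
--**^-
--**--
---**-
------
------
[11] ------
------
------
--***>
--**--
---**-
------
------
[12] ------
------
------
--****
--**-v
---**-
------
------
[13] ------
------
------
--****
--**<*
---**-
------
------
[14] ------
------
------
--**^*
--****
---**-
------
------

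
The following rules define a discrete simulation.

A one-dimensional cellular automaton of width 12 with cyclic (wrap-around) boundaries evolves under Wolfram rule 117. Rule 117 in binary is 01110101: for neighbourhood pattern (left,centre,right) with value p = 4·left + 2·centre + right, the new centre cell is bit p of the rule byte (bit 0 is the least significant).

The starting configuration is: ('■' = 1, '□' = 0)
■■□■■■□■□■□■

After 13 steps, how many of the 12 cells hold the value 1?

8

k=0  ■■□■■■□■□■□■
k=1  □■■□□■■■■■■□
k=2  □□■■□□□□□□■■
k=3  ■□□■■■■■■□□■
k=4  ■■□□□□□□■■□□
k=5  □■■■■■■□□■■□
k=6  □□□□□□■■□□■■
k=7  ■■■■■□□■■□□■
k=8  □□□□■■□□■■□□
k=9  ■■■□□■■□□■■■
k=10  □□■■□□■■□□□□
k=11  ■□□■■□□■■■■■
k=12  ■■□□■■□□□□□□
k=13  □■■□□■■■■■■□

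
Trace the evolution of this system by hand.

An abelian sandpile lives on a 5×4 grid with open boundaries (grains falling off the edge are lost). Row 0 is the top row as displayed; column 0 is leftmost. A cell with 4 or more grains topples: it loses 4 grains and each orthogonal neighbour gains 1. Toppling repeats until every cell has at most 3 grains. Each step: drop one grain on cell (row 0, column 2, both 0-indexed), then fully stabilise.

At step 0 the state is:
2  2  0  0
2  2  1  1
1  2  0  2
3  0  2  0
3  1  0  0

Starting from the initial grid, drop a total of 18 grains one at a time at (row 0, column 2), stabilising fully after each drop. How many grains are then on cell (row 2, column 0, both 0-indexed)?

t=0: 2  2  0  0
2  2  1  1
1  2  0  2
3  0  2  0
3  1  0  0
t=1: 2  2  1  0
2  2  1  1
1  2  0  2
3  0  2  0
3  1  0  0
t=2: 2  2  2  0
2  2  1  1
1  2  0  2
3  0  2  0
3  1  0  0
t=3: 2  2  3  0
2  2  1  1
1  2  0  2
3  0  2  0
3  1  0  0
t=4: 2  3  0  1
2  2  2  1
1  2  0  2
3  0  2  0
3  1  0  0
t=5: 2  3  1  1
2  2  2  1
1  2  0  2
3  0  2  0
3  1  0  0
t=6: 2  3  2  1
2  2  2  1
1  2  0  2
3  0  2  0
3  1  0  0
t=7: 2  3  3  1
2  2  2  1
1  2  0  2
3  0  2  0
3  1  0  0
t=8: 3  0  1  2
2  3  3  1
1  2  0  2
3  0  2  0
3  1  0  0
t=9: 3  0  2  2
2  3  3  1
1  2  0  2
3  0  2  0
3  1  0  0
t=10: 3  0  3  2
2  3  3  1
1  2  0  2
3  0  2  0
3  1  0  0
t=11: 3  2  1  3
3  0  1  2
1  3  1  2
3  0  2  0
3  1  0  0
t=12: 3  2  2  3
3  0  1  2
1  3  1  2
3  0  2  0
3  1  0  0
t=13: 3  2  3  3
3  0  1  2
1  3  1  2
3  0  2  0
3  1  0  0
t=14: 3  3  1  0
3  0  2  3
1  3  1  2
3  0  2  0
3  1  0  0
t=15: 3  3  2  0
3  0  2  3
1  3  1  2
3  0  2  0
3  1  0  0
t=16: 3  3  3  0
3  0  2  3
1  3  1  2
3  0  2  0
3  1  0  0
t=17: 1  1  1  1
0  2  3  3
2  3  1  2
3  0  2  0
3  1  0  0
t=18: 1  1  2  1
0  2  3  3
2  3  1  2
3  0  2  0
3  1  0  0

2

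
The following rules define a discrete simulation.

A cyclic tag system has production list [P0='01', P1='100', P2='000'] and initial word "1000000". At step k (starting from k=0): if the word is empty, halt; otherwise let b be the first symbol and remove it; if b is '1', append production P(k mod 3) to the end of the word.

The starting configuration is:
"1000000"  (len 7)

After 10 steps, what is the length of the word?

[0] "1000000"  (len 7)
[1] "00000001"  (len 8)
[2] "0000001"  (len 7)
[3] "000001"  (len 6)
[4] "00001"  (len 5)
[5] "0001"  (len 4)
[6] "001"  (len 3)
[7] "01"  (len 2)
[8] "1"  (len 1)
[9] "000"  (len 3)
[10] "00"  (len 2)

2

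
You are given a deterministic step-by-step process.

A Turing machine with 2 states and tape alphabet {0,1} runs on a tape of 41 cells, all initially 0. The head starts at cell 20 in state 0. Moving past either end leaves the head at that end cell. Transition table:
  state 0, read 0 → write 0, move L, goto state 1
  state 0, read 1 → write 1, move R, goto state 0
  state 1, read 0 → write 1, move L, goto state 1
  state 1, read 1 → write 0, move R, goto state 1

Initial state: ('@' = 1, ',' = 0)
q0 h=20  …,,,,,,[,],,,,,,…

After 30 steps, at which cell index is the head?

[0] q0 h=20  …,,,,,,[,],,,,,,…
[1] q1 h=19  …,,,,,,[,],,,,,,…
[2] q1 h=18  …,,,,,,[,]@,,,,,…
[3] q1 h=17  …,,,,,,[,]@@,,,,…
[4] q1 h=16  …,,,,,,[,]@@@,,,…
[5] q1 h=15  …,,,,,,[,]@@@@,,…
[6] q1 h=14  …,,,,,,[,]@@@@@,…
[7] q1 h=13  …,,,,,,[,]@@@@@@…
[8] q1 h=12  …,,,,,,[,]@@@@@@…
[9] q1 h=11  …,,,,,,[,]@@@@@@…
[10] q1 h=10  …,,,,,,[,]@@@@@@…
[11] q1 h= 9  …,,,,,,[,]@@@@@@…
[12] q1 h= 8  …,,,,,,[,]@@@@@@…
[13] q1 h= 7  …,,,,,,[,]@@@@@@…
[14] q1 h= 6  |,,,,,,[,]@@@@@@…
[15] q1 h= 5  |,,,,,[,]@@@@@@…
[16] q1 h= 4  |,,,,[,]@@@@@@…
[17] q1 h= 3  |,,,[,]@@@@@@…
[18] q1 h= 2  |,,[,]@@@@@@…
[19] q1 h= 1  |,[,]@@@@@@…
[20] q1 h= 0  |[,]@@@@@@…
[21] q1 h= 0  |[@]@@@@@@…
[22] q1 h= 1  |,[@]@@@@@@…
[23] q1 h= 2  |,,[@]@@@@@@…
[24] q1 h= 3  |,,,[@]@@@@@@…
[25] q1 h= 4  |,,,,[@]@@@@@@…
[26] q1 h= 5  |,,,,,[@]@@@@@@…
[27] q1 h= 6  |,,,,,,[@]@@@@@@…
[28] q1 h= 7  …,,,,,,[@]@@@@@@…
[29] q1 h= 8  …,,,,,,[@]@@@@@@…
[30] q1 h= 9  …,,,,,,[@]@@@@@@…

9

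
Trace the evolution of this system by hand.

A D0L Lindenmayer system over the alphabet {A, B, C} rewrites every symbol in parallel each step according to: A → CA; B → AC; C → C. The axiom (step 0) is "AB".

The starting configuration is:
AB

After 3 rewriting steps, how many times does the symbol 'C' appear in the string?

0) AB
1) CAAC
2) CCACAC
3) CCCACCAC

6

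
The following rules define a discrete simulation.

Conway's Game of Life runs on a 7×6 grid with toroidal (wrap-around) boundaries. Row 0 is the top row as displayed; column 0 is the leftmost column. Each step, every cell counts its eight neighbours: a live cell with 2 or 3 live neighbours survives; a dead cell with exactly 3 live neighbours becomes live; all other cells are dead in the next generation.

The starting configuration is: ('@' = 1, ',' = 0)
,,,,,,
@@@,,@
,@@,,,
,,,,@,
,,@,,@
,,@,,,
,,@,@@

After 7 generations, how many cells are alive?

1

k=0  ,,,,,,
@@@,,@
,@@,,,
,,,,@,
,,@,,@
,,@,,,
,,@,@@
k=1  ,,@@@,
@,@,,,
,,@@,@
,@@@,,
,,,@,,
,@@,@@
,,,@,,
k=2  ,@@,@,
,,,,,@
@,,,@,
,@,,,,
@,,,,,
,,@,@,
,@,,,@
k=3  ,@@,@@
@@,@@@
@,,,,@
@@,,,@
,@,,,,
@@,,,@
@@,,@@
k=4  ,,,,,,
,,,@,,
,,@,,,
,@,,,@
,,@,,,
,,@,@,
,,,@,,
k=5  ,,,,,,
,,,,,,
,,@,,,
,@@,,,
,@@@,,
,,@,,,
,,,@,,
k=6  ,,,,,,
,,,,,,
,@@,,,
,,,,,,
,,,@,,
,@,,,,
,,,,,,
k=7  ,,,,,,
,,,,,,
,,,,,,
,,@,,,
,,,,,,
,,,,,,
,,,,,,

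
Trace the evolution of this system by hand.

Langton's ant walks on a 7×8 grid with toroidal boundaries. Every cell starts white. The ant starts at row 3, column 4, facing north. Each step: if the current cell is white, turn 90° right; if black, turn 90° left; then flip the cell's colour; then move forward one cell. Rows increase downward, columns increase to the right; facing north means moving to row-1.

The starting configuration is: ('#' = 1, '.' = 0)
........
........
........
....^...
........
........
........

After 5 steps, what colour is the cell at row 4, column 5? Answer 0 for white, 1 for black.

k=0  ........
........
........
....^...
........
........
........
k=1  ........
........
........
....#>..
........
........
........
k=2  ........
........
........
....##..
.....v..
........
........
k=3  ........
........
........
....##..
....<#..
........
........
k=4  ........
........
........
....^#..
....##..
........
........
k=5  ........
........
........
...<.#..
....##..
........
........

1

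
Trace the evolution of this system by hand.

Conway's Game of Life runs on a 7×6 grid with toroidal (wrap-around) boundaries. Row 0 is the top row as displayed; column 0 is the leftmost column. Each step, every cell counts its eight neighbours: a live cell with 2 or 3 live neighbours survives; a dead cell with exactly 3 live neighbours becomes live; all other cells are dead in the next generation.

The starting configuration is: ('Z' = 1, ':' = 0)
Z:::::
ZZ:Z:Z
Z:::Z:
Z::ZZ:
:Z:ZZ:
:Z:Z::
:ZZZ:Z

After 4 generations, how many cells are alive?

15

t=0: Z:::::
ZZ:Z:Z
Z:::Z:
Z::ZZ:
:Z:ZZ:
:Z:Z::
:ZZZ:Z
t=1: :::Z::
:Z::Z:
::Z:::
ZZZ:::
ZZ:::Z
:Z::::
:Z:ZZ:
t=2: :::Z::
::ZZ::
Z:ZZ::
::Z::Z
:::::Z
:Z::ZZ
:::ZZ:
t=3: ::::::
:Z::Z:
::::Z:
ZZZZZZ
:::::Z
Z::Z:Z
::ZZ:Z
t=4: ::ZZZ:
::::::
::::::
ZZZZ::
::::::
Z:ZZ:Z
Z:ZZ:Z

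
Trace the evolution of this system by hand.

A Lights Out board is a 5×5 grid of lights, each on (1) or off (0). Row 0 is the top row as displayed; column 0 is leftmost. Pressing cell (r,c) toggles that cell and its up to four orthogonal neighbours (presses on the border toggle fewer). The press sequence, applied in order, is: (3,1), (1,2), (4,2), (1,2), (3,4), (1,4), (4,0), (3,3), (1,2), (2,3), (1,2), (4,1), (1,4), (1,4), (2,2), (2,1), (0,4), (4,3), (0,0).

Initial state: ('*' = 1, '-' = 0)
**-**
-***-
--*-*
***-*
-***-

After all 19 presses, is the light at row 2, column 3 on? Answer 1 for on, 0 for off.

1

t=0: **-**
-***-
--*-*
***-*
-***-
t=1: **-**
-***-
-**-*
----*
--**-
t=2: *****
-----
-*--*
----*
--**-
t=3: *****
-----
-*--*
--*-*
-*---
t=4: **-**
-***-
-**-*
--*-*
-*---
t=5: **-**
-***-
-**--
--**-
-*--*
t=6: **-*-
-**-*
-**-*
--**-
-*--*
t=7: **-*-
-**-*
-**-*
*-**-
*---*
t=8: **-*-
-**-*
-****
*---*
*--**
t=9: ****-
---**
-*-**
*---*
*--**
t=10: ****-
----*
-**--
*--**
*--**
t=11: **-*-
-****
-*---
*--**
*--**
t=12: **-*-
-****
-*---
**-**
-****
t=13: **-**
-**--
-*--*
**-**
-****
t=14: **-*-
-****
-*---
**-**
-****
t=15: **-*-
-*-**
--**-
*****
-****
t=16: **-*-
---**
**-*-
*-***
-****
t=17: **--*
---*-
**-*-
*-***
-****
t=18: **--*
---*-
**-*-
*-*-*
-*---
t=19: ----*
*--*-
**-*-
*-*-*
-*---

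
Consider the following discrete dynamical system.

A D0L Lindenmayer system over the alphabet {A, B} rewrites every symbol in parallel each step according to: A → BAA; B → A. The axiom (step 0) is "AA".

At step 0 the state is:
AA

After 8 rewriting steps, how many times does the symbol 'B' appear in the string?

816

[0] AA
[1] BAABAA
[2] ABAABAAABAABAA
[3] BAAABAABAAABAABAABAAABAABAAABAABAA
[4] ABAABAABAAABAABAAABAABAABAAABAABAAABAABAAABAABAABAAABAABAAABAABAABAAABAABAAABAABAA
[5] BAAABAABAAABAABAAABAABAABAAABAABAAABAABAABAAABAABAAABAABAA…BAAABAABAAABAABAAABAABAABAAABAABAAABAABAABAAABAABAAABAABAA  (len 198)
[6] ABAABAABAAABAABAAABAABAABAAABAABAAABAABAABAAABAABAAABAABAA…BAAABAABAAABAABAAABAABAABAAABAABAAABAABAABAAABAABAAABAABAA  (len 478)
[7] BAAABAABAAABAABAAABAABAABAAABAABAAABAABAABAAABAABAAABAABAA…BAAABAABAAABAABAAABAABAABAAABAABAAABAABAABAAABAABAAABAABAA  (len 1154)
[8] ABAABAABAAABAABAAABAABAABAAABAABAAABAABAABAAABAABAAABAABAA…BAAABAABAAABAABAAABAABAABAAABAABAAABAABAABAAABAABAAABAABAA  (len 2786)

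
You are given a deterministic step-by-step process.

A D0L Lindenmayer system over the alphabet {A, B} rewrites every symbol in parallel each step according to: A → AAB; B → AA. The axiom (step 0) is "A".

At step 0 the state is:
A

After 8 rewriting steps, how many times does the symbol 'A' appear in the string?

t=0: A
t=1: AAB
t=2: AABAABAA
t=3: AABAABAAAABAABAAAABAAB
t=4: AABAABAAAABAABAAAABAABAABAABAAAABAABAAAABAABAABAABAAAABAABAA
t=5: AABAABAAAABAABAAAABAABAABAABAAAABAABAAAABAABAABAABAAAABAAB…BAABAAAABAABAAAABAABAAAABAABAAAABAABAABAABAAAABAABAAAABAAB  (len 164)
t=6: AABAABAAAABAABAAAABAABAABAABAAAABAABAAAABAABAABAABAAAABAAB…BAABAAAABAABAAAABAABAABAABAAAABAABAAAABAABAABAABAAAABAABAA  (len 448)
t=7: AABAABAAAABAABAAAABAABAABAABAAAABAABAAAABAABAABAABAAAABAAB…BAABAAAABAABAAAABAABAAAABAABAAAABAABAABAABAAAABAABAAAABAAB  (len 1224)
t=8: AABAABAAAABAABAAAABAABAABAABAAAABAABAAAABAABAABAABAAAABAAB…BAABAAAABAABAAAABAABAABAABAAAABAABAAAABAABAABAABAAAABAABAA  (len 3344)

2448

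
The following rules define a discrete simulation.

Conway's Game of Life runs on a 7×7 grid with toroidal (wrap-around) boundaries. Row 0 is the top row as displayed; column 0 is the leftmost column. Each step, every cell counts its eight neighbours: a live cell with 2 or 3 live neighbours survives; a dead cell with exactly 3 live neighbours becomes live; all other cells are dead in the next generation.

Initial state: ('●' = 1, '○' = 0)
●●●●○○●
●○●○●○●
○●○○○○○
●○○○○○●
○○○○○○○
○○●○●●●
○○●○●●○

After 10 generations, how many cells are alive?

6

gen 0: ●●●●○○●
●○●○●○●
○●○○○○○
●○○○○○●
○○○○○○○
○○●○●●●
○○●○●●○
gen 1: ○○○○○○○
○○○○○●●
○●○○○●○
●○○○○○○
●○○○○○○
○○○○●○●
○○○○○○○
gen 2: ○○○○○○○
○○○○○●●
●○○○○●○
●●○○○○●
●○○○○○●
○○○○○○○
○○○○○○○
gen 3: ○○○○○○○
○○○○○●●
○●○○○●○
○●○○○●○
○●○○○○●
○○○○○○○
○○○○○○○
gen 4: ○○○○○○○
○○○○○●●
●○○○●●○
○●●○○●●
●○○○○○○
○○○○○○○
○○○○○○○
gen 5: ○○○○○○○
○○○○●●●
●●○○●○○
○●○○●●○
●●○○○○●
○○○○○○○
○○○○○○○
gen 6: ○○○○○●○
●○○○●●●
●●○●○○○
○○●○●●○
●●○○○●●
●○○○○○○
○○○○○○○
gen 7: ○○○○●●○
●●○○●●○
●●●●○○○
○○●●●●○
●●○○●●○
●●○○○○○
○○○○○○○
gen 8: ○○○○●●●
●○○○○●○
●○○○○○○
○○○○○●○
●○○○○●○
●●○○○○●
○○○○○○○
gen 9: ○○○○●●●
●○○○●●○
○○○○○○○
○○○○○○○
●●○○○●○
●●○○○○●
○○○○○○○
gen 10: ○○○○●○●
○○○○●○○
○○○○○○○
○○○○○○○
○●○○○○○
○●○○○○●
○○○○○○○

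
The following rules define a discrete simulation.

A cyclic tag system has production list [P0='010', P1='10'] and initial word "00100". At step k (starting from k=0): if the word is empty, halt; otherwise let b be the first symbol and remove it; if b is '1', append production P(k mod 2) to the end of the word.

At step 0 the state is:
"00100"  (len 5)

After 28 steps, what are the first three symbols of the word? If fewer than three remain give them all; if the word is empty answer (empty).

step 0: "00100"  (len 5)
step 1: "0100"  (len 4)
step 2: "100"  (len 3)
step 3: "00010"  (len 5)
step 4: "0010"  (len 4)
step 5: "010"  (len 3)
step 6: "10"  (len 2)
step 7: "0010"  (len 4)
step 8: "010"  (len 3)
step 9: "10"  (len 2)
step 10: "010"  (len 3)
step 11: "10"  (len 2)
step 12: "010"  (len 3)
step 13: "10"  (len 2)
step 14: "010"  (len 3)
step 15: "10"  (len 2)
step 16: "010"  (len 3)
step 17: "10"  (len 2)
step 18: "010"  (len 3)
step 19: "10"  (len 2)
step 20: "010"  (len 3)
step 21: "10"  (len 2)
step 22: "010"  (len 3)
step 23: "10"  (len 2)
step 24: "010"  (len 3)
step 25: "10"  (len 2)
step 26: "010"  (len 3)
step 27: "10"  (len 2)
step 28: "010"  (len 3)

010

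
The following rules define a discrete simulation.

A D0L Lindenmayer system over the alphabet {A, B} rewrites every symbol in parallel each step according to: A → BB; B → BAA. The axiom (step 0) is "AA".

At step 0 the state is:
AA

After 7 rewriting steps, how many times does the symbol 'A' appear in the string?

520

k=0  AA
k=1  BBBB
k=2  BAABAABAABAA
k=3  BAABBBBBAABBBBBAABBBBBAABBBB
k=4  BAABBBBBAABAABAABAABAABBBBBAABAABAABAABAABBBBBAABAABAABAABAABBBBBAABAABAABAA
k=5  BAABBBBBAABAABAABAABAABBBBBAABBBBBAABBBBBAABBBBBAABBBBBAAB…BBBBBAABBBBBAABBBBBAABAABAABAABAABBBBBAABBBBBAABBBBBAABBBB  (len 188)
k=6  BAABBBBBAABAABAABAABAABBBBBAABBBBBAABBBBBAABBBBBAABBBBBAAB…ABAABBBBBAABAABAABAABAABBBBBAABAABAABAABAABBBBBAABAABAABAA  (len 492)
k=7  BAABBBBBAABAABAABAABAABBBBBAABBBBBAABBBBBAABBBBBAABBBBBAAB…BBBBBAABBBBBAABBBBBAABAABAABAABAABBBBBAABBBBBAABBBBBAABBBB  (len 1244)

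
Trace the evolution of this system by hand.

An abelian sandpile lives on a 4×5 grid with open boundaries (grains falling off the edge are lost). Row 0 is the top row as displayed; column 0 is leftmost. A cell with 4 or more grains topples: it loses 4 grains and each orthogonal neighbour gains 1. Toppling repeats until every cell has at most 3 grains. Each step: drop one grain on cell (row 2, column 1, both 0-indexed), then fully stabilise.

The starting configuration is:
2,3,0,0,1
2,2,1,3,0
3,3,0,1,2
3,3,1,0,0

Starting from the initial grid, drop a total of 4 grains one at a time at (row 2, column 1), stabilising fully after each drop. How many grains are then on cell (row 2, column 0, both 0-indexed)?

gen 0: 2,3,0,0,1
2,2,1,3,0
3,3,0,1,2
3,3,1,0,0
gen 1: 2,3,0,0,1
3,3,1,3,0
1,2,1,1,2
1,1,2,0,0
gen 2: 2,3,0,0,1
3,3,1,3,0
1,3,1,1,2
1,1,2,0,0
gen 3: 0,1,1,0,1
1,2,2,3,0
3,1,2,1,2
1,2,2,0,0
gen 4: 0,1,1,0,1
1,2,2,3,0
3,2,2,1,2
1,2,2,0,0

3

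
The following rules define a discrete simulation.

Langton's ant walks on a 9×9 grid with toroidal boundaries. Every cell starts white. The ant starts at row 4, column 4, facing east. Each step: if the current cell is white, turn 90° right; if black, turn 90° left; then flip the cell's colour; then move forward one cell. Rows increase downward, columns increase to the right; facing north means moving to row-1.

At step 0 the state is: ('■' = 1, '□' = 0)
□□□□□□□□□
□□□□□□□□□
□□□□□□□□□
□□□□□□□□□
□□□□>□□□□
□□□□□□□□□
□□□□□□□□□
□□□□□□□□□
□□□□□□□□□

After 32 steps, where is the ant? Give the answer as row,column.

step 0: □□□□□□□□□
□□□□□□□□□
□□□□□□□□□
□□□□□□□□□
□□□□>□□□□
□□□□□□□□□
□□□□□□□□□
□□□□□□□□□
□□□□□□□□□
step 1: □□□□□□□□□
□□□□□□□□□
□□□□□□□□□
□□□□□□□□□
□□□□■□□□□
□□□□v□□□□
□□□□□□□□□
□□□□□□□□□
□□□□□□□□□
step 2: □□□□□□□□□
□□□□□□□□□
□□□□□□□□□
□□□□□□□□□
□□□□■□□□□
□□□<■□□□□
□□□□□□□□□
□□□□□□□□□
□□□□□□□□□
step 3: □□□□□□□□□
□□□□□□□□□
□□□□□□□□□
□□□□□□□□□
□□□^■□□□□
□□□■■□□□□
□□□□□□□□□
□□□□□□□□□
□□□□□□□□□
step 4: □□□□□□□□□
□□□□□□□□□
□□□□□□□□□
□□□□□□□□□
□□□■>□□□□
□□□■■□□□□
□□□□□□□□□
□□□□□□□□□
□□□□□□□□□
step 5: □□□□□□□□□
□□□□□□□□□
□□□□□□□□□
□□□□^□□□□
□□□■□□□□□
□□□■■□□□□
□□□□□□□□□
□□□□□□□□□
□□□□□□□□□
step 6: □□□□□□□□□
□□□□□□□□□
□□□□□□□□□
□□□□■>□□□
□□□■□□□□□
□□□■■□□□□
□□□□□□□□□
□□□□□□□□□
□□□□□□□□□
step 7: □□□□□□□□□
□□□□□□□□□
□□□□□□□□□
□□□□■■□□□
□□□■□v□□□
□□□■■□□□□
□□□□□□□□□
□□□□□□□□□
□□□□□□□□□
step 8: □□□□□□□□□
□□□□□□□□□
□□□□□□□□□
□□□□■■□□□
□□□■<■□□□
□□□■■□□□□
□□□□□□□□□
□□□□□□□□□
□□□□□□□□□
step 9: □□□□□□□□□
□□□□□□□□□
□□□□□□□□□
□□□□^■□□□
□□□■■■□□□
□□□■■□□□□
□□□□□□□□□
□□□□□□□□□
□□□□□□□□□
step 10: □□□□□□□□□
□□□□□□□□□
□□□□□□□□□
□□□<□■□□□
□□□■■■□□□
□□□■■□□□□
□□□□□□□□□
□□□□□□□□□
□□□□□□□□□
step 11: □□□□□□□□□
□□□□□□□□□
□□□^□□□□□
□□□■□■□□□
□□□■■■□□□
□□□■■□□□□
□□□□□□□□□
□□□□□□□□□
□□□□□□□□□
step 12: □□□□□□□□□
□□□□□□□□□
□□□■>□□□□
□□□■□■□□□
□□□■■■□□□
□□□■■□□□□
□□□□□□□□□
□□□□□□□□□
□□□□□□□□□
step 13: □□□□□□□□□
□□□□□□□□□
□□□■■□□□□
□□□■v■□□□
□□□■■■□□□
□□□■■□□□□
□□□□□□□□□
□□□□□□□□□
□□□□□□□□□
step 14: □□□□□□□□□
□□□□□□□□□
□□□■■□□□□
□□□<■■□□□
□□□■■■□□□
□□□■■□□□□
□□□□□□□□□
□□□□□□□□□
□□□□□□□□□
step 15: □□□□□□□□□
□□□□□□□□□
□□□■■□□□□
□□□□■■□□□
□□□v■■□□□
□□□■■□□□□
□□□□□□□□□
□□□□□□□□□
□□□□□□□□□
step 16: □□□□□□□□□
□□□□□□□□□
□□□■■□□□□
□□□□■■□□□
□□□□>■□□□
□□□■■□□□□
□□□□□□□□□
□□□□□□□□□
□□□□□□□□□
step 17: □□□□□□□□□
□□□□□□□□□
□□□■■□□□□
□□□□^■□□□
□□□□□■□□□
□□□■■□□□□
□□□□□□□□□
□□□□□□□□□
□□□□□□□□□
step 18: □□□□□□□□□
□□□□□□□□□
□□□■■□□□□
□□□<□■□□□
□□□□□■□□□
□□□■■□□□□
□□□□□□□□□
□□□□□□□□□
□□□□□□□□□
step 19: □□□□□□□□□
□□□□□□□□□
□□□^■□□□□
□□□■□■□□□
□□□□□■□□□
□□□■■□□□□
□□□□□□□□□
□□□□□□□□□
□□□□□□□□□
step 20: □□□□□□□□□
□□□□□□□□□
□□<□■□□□□
□□□■□■□□□
□□□□□■□□□
□□□■■□□□□
□□□□□□□□□
□□□□□□□□□
□□□□□□□□□
step 21: □□□□□□□□□
□□^□□□□□□
□□■□■□□□□
□□□■□■□□□
□□□□□■□□□
□□□■■□□□□
□□□□□□□□□
□□□□□□□□□
□□□□□□□□□
step 22: □□□□□□□□□
□□■>□□□□□
□□■□■□□□□
□□□■□■□□□
□□□□□■□□□
□□□■■□□□□
□□□□□□□□□
□□□□□□□□□
□□□□□□□□□
step 23: □□□□□□□□□
□□■■□□□□□
□□■v■□□□□
□□□■□■□□□
□□□□□■□□□
□□□■■□□□□
□□□□□□□□□
□□□□□□□□□
□□□□□□□□□
step 24: □□□□□□□□□
□□■■□□□□□
□□<■■□□□□
□□□■□■□□□
□□□□□■□□□
□□□■■□□□□
□□□□□□□□□
□□□□□□□□□
□□□□□□□□□
step 25: □□□□□□□□□
□□■■□□□□□
□□□■■□□□□
□□v■□■□□□
□□□□□■□□□
□□□■■□□□□
□□□□□□□□□
□□□□□□□□□
□□□□□□□□□
step 26: □□□□□□□□□
□□■■□□□□□
□□□■■□□□□
□<■■□■□□□
□□□□□■□□□
□□□■■□□□□
□□□□□□□□□
□□□□□□□□□
□□□□□□□□□
step 27: □□□□□□□□□
□□■■□□□□□
□^□■■□□□□
□■■■□■□□□
□□□□□■□□□
□□□■■□□□□
□□□□□□□□□
□□□□□□□□□
□□□□□□□□□
step 28: □□□□□□□□□
□□■■□□□□□
□■>■■□□□□
□■■■□■□□□
□□□□□■□□□
□□□■■□□□□
□□□□□□□□□
□□□□□□□□□
□□□□□□□□□
step 29: □□□□□□□□□
□□■■□□□□□
□■■■■□□□□
□■v■□■□□□
□□□□□■□□□
□□□■■□□□□
□□□□□□□□□
□□□□□□□□□
□□□□□□□□□
step 30: □□□□□□□□□
□□■■□□□□□
□■■■■□□□□
□■□>□■□□□
□□□□□■□□□
□□□■■□□□□
□□□□□□□□□
□□□□□□□□□
□□□□□□□□□
step 31: □□□□□□□□□
□□■■□□□□□
□■■^■□□□□
□■□□□■□□□
□□□□□■□□□
□□□■■□□□□
□□□□□□□□□
□□□□□□□□□
□□□□□□□□□
step 32: □□□□□□□□□
□□■■□□□□□
□■<□■□□□□
□■□□□■□□□
□□□□□■□□□
□□□■■□□□□
□□□□□□□□□
□□□□□□□□□
□□□□□□□□□

2,2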